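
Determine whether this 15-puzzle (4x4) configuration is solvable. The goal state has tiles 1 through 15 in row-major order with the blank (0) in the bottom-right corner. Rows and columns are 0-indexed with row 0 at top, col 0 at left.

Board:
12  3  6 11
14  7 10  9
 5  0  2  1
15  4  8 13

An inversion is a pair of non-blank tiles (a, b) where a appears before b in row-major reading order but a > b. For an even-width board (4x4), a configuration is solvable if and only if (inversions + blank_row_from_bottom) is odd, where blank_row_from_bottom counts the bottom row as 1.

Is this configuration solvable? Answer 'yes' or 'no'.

Answer: no

Derivation:
Inversions: 56
Blank is in row 2 (0-indexed from top), which is row 2 counting from the bottom (bottom = 1).
56 + 2 = 58, which is even, so the puzzle is not solvable.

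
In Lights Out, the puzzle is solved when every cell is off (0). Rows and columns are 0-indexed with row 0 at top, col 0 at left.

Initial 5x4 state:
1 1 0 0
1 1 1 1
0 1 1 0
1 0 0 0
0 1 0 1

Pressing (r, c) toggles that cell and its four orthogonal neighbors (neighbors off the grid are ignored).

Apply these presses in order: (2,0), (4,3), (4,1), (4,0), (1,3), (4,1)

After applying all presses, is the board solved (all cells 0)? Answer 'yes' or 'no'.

Answer: no

Derivation:
After press 1 at (2,0):
1 1 0 0
0 1 1 1
1 0 1 0
0 0 0 0
0 1 0 1

After press 2 at (4,3):
1 1 0 0
0 1 1 1
1 0 1 0
0 0 0 1
0 1 1 0

After press 3 at (4,1):
1 1 0 0
0 1 1 1
1 0 1 0
0 1 0 1
1 0 0 0

After press 4 at (4,0):
1 1 0 0
0 1 1 1
1 0 1 0
1 1 0 1
0 1 0 0

After press 5 at (1,3):
1 1 0 1
0 1 0 0
1 0 1 1
1 1 0 1
0 1 0 0

After press 6 at (4,1):
1 1 0 1
0 1 0 0
1 0 1 1
1 0 0 1
1 0 1 0

Lights still on: 11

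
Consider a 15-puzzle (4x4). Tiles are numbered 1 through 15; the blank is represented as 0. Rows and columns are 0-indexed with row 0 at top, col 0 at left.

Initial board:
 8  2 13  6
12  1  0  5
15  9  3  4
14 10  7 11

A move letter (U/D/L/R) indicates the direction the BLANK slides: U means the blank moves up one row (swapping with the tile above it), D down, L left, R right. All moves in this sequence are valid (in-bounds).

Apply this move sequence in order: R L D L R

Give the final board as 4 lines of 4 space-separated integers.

Answer:  8  2 13  6
12  1  3  5
15  9  0  4
14 10  7 11

Derivation:
After move 1 (R):
 8  2 13  6
12  1  5  0
15  9  3  4
14 10  7 11

After move 2 (L):
 8  2 13  6
12  1  0  5
15  9  3  4
14 10  7 11

After move 3 (D):
 8  2 13  6
12  1  3  5
15  9  0  4
14 10  7 11

After move 4 (L):
 8  2 13  6
12  1  3  5
15  0  9  4
14 10  7 11

After move 5 (R):
 8  2 13  6
12  1  3  5
15  9  0  4
14 10  7 11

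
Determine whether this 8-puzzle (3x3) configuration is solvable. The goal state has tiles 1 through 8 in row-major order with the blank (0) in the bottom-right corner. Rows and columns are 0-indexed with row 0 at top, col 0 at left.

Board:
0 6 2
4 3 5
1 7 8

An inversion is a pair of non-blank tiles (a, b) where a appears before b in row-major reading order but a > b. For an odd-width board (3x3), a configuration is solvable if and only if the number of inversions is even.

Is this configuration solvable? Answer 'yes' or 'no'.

Answer: yes

Derivation:
Inversions (pairs i<j in row-major order where tile[i] > tile[j] > 0): 10
10 is even, so the puzzle is solvable.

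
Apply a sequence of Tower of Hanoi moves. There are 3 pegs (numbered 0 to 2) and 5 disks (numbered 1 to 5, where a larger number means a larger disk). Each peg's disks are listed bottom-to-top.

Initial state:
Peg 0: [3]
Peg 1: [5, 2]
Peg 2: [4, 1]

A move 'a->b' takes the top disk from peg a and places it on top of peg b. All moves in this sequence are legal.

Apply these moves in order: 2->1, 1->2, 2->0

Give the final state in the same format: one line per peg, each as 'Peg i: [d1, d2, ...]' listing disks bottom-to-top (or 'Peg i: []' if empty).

After move 1 (2->1):
Peg 0: [3]
Peg 1: [5, 2, 1]
Peg 2: [4]

After move 2 (1->2):
Peg 0: [3]
Peg 1: [5, 2]
Peg 2: [4, 1]

After move 3 (2->0):
Peg 0: [3, 1]
Peg 1: [5, 2]
Peg 2: [4]

Answer: Peg 0: [3, 1]
Peg 1: [5, 2]
Peg 2: [4]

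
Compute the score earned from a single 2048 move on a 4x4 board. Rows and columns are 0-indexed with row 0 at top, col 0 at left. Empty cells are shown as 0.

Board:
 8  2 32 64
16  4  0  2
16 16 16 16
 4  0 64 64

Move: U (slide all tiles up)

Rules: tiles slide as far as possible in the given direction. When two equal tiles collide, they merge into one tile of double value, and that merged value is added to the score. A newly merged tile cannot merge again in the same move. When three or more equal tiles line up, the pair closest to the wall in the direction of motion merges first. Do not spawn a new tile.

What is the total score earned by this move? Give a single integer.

Answer: 32

Derivation:
Slide up:
col 0: [8, 16, 16, 4] -> [8, 32, 4, 0]  score +32 (running 32)
col 1: [2, 4, 16, 0] -> [2, 4, 16, 0]  score +0 (running 32)
col 2: [32, 0, 16, 64] -> [32, 16, 64, 0]  score +0 (running 32)
col 3: [64, 2, 16, 64] -> [64, 2, 16, 64]  score +0 (running 32)
Board after move:
 8  2 32 64
32  4 16  2
 4 16 64 16
 0  0  0 64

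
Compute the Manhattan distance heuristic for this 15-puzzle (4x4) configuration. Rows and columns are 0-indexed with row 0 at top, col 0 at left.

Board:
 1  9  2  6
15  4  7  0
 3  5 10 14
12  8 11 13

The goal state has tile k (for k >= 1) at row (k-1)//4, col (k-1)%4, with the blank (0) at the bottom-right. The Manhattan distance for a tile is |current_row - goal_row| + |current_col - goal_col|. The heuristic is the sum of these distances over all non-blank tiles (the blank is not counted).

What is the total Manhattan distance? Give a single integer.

Tile 1: at (0,0), goal (0,0), distance |0-0|+|0-0| = 0
Tile 9: at (0,1), goal (2,0), distance |0-2|+|1-0| = 3
Tile 2: at (0,2), goal (0,1), distance |0-0|+|2-1| = 1
Tile 6: at (0,3), goal (1,1), distance |0-1|+|3-1| = 3
Tile 15: at (1,0), goal (3,2), distance |1-3|+|0-2| = 4
Tile 4: at (1,1), goal (0,3), distance |1-0|+|1-3| = 3
Tile 7: at (1,2), goal (1,2), distance |1-1|+|2-2| = 0
Tile 3: at (2,0), goal (0,2), distance |2-0|+|0-2| = 4
Tile 5: at (2,1), goal (1,0), distance |2-1|+|1-0| = 2
Tile 10: at (2,2), goal (2,1), distance |2-2|+|2-1| = 1
Tile 14: at (2,3), goal (3,1), distance |2-3|+|3-1| = 3
Tile 12: at (3,0), goal (2,3), distance |3-2|+|0-3| = 4
Tile 8: at (3,1), goal (1,3), distance |3-1|+|1-3| = 4
Tile 11: at (3,2), goal (2,2), distance |3-2|+|2-2| = 1
Tile 13: at (3,3), goal (3,0), distance |3-3|+|3-0| = 3
Sum: 0 + 3 + 1 + 3 + 4 + 3 + 0 + 4 + 2 + 1 + 3 + 4 + 4 + 1 + 3 = 36

Answer: 36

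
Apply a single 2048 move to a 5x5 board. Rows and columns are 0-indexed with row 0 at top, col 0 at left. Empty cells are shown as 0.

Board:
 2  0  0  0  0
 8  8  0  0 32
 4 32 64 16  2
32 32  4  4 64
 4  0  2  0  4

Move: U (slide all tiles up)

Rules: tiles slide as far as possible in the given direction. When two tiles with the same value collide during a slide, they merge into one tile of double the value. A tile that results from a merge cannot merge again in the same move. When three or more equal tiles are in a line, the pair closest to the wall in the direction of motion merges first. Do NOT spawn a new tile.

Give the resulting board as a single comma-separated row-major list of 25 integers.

Slide up:
col 0: [2, 8, 4, 32, 4] -> [2, 8, 4, 32, 4]
col 1: [0, 8, 32, 32, 0] -> [8, 64, 0, 0, 0]
col 2: [0, 0, 64, 4, 2] -> [64, 4, 2, 0, 0]
col 3: [0, 0, 16, 4, 0] -> [16, 4, 0, 0, 0]
col 4: [0, 32, 2, 64, 4] -> [32, 2, 64, 4, 0]

Answer: 2, 8, 64, 16, 32, 8, 64, 4, 4, 2, 4, 0, 2, 0, 64, 32, 0, 0, 0, 4, 4, 0, 0, 0, 0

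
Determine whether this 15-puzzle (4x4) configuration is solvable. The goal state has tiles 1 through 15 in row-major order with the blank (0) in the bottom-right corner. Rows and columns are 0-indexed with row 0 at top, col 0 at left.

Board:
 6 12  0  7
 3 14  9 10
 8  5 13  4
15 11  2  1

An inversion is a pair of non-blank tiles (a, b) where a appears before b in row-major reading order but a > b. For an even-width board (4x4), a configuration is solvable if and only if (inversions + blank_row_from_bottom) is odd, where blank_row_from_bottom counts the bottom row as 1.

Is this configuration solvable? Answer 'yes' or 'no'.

Answer: no

Derivation:
Inversions: 60
Blank is in row 0 (0-indexed from top), which is row 4 counting from the bottom (bottom = 1).
60 + 4 = 64, which is even, so the puzzle is not solvable.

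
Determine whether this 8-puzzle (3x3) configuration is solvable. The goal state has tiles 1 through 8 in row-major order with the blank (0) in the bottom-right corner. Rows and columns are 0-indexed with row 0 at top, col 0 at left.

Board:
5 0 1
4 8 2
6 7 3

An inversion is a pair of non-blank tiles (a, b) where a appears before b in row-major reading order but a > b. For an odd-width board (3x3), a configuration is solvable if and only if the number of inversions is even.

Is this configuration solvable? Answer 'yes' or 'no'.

Inversions (pairs i<j in row-major order where tile[i] > tile[j] > 0): 12
12 is even, so the puzzle is solvable.

Answer: yes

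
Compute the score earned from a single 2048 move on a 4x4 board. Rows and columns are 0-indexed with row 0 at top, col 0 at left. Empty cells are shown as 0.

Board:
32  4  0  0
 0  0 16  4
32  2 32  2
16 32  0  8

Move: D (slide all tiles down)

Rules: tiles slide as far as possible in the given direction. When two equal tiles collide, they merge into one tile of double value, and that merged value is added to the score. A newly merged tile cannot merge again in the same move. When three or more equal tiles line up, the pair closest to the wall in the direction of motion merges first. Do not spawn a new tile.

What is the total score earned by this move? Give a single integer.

Slide down:
col 0: [32, 0, 32, 16] -> [0, 0, 64, 16]  score +64 (running 64)
col 1: [4, 0, 2, 32] -> [0, 4, 2, 32]  score +0 (running 64)
col 2: [0, 16, 32, 0] -> [0, 0, 16, 32]  score +0 (running 64)
col 3: [0, 4, 2, 8] -> [0, 4, 2, 8]  score +0 (running 64)
Board after move:
 0  0  0  0
 0  4  0  4
64  2 16  2
16 32 32  8

Answer: 64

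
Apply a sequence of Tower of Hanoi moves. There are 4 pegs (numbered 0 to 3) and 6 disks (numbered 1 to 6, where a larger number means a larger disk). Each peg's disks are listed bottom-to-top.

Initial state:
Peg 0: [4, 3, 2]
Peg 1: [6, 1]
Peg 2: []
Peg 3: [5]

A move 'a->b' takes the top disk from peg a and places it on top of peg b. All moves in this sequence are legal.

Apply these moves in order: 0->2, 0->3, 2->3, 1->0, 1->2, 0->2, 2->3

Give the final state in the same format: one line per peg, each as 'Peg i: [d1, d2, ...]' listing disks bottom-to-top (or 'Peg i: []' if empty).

After move 1 (0->2):
Peg 0: [4, 3]
Peg 1: [6, 1]
Peg 2: [2]
Peg 3: [5]

After move 2 (0->3):
Peg 0: [4]
Peg 1: [6, 1]
Peg 2: [2]
Peg 3: [5, 3]

After move 3 (2->3):
Peg 0: [4]
Peg 1: [6, 1]
Peg 2: []
Peg 3: [5, 3, 2]

After move 4 (1->0):
Peg 0: [4, 1]
Peg 1: [6]
Peg 2: []
Peg 3: [5, 3, 2]

After move 5 (1->2):
Peg 0: [4, 1]
Peg 1: []
Peg 2: [6]
Peg 3: [5, 3, 2]

After move 6 (0->2):
Peg 0: [4]
Peg 1: []
Peg 2: [6, 1]
Peg 3: [5, 3, 2]

After move 7 (2->3):
Peg 0: [4]
Peg 1: []
Peg 2: [6]
Peg 3: [5, 3, 2, 1]

Answer: Peg 0: [4]
Peg 1: []
Peg 2: [6]
Peg 3: [5, 3, 2, 1]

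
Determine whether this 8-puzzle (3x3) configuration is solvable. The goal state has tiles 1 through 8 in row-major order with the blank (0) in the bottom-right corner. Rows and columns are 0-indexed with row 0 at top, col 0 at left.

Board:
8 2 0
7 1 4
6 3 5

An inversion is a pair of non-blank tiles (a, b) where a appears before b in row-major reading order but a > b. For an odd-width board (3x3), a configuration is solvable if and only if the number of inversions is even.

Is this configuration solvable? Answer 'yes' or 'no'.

Answer: yes

Derivation:
Inversions (pairs i<j in row-major order where tile[i] > tile[j] > 0): 16
16 is even, so the puzzle is solvable.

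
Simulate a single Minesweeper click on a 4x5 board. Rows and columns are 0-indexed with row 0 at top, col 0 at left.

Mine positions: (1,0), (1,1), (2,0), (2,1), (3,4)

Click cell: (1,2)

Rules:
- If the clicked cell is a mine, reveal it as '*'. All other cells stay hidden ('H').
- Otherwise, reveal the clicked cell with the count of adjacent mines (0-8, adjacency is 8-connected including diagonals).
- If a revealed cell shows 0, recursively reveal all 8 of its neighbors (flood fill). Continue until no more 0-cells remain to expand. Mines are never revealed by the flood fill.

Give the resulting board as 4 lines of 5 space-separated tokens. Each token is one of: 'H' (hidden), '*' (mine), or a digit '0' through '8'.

H H H H H
H H 2 H H
H H H H H
H H H H H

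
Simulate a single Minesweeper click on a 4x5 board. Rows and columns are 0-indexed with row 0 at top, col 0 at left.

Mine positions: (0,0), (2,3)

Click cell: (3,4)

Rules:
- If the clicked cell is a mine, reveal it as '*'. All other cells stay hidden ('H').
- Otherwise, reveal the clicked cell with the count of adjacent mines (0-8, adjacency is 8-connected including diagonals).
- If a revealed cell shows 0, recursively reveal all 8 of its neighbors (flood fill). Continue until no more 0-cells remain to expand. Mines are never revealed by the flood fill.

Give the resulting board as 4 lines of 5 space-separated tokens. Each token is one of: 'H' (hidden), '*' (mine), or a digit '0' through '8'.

H H H H H
H H H H H
H H H H H
H H H H 1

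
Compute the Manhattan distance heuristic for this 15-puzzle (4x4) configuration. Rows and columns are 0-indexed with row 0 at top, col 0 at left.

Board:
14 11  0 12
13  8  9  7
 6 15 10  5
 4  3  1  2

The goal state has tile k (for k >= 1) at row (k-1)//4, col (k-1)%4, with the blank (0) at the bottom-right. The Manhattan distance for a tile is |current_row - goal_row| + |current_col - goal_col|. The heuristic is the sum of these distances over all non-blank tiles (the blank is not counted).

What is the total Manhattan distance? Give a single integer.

Answer: 46

Derivation:
Tile 14: at (0,0), goal (3,1), distance |0-3|+|0-1| = 4
Tile 11: at (0,1), goal (2,2), distance |0-2|+|1-2| = 3
Tile 12: at (0,3), goal (2,3), distance |0-2|+|3-3| = 2
Tile 13: at (1,0), goal (3,0), distance |1-3|+|0-0| = 2
Tile 8: at (1,1), goal (1,3), distance |1-1|+|1-3| = 2
Tile 9: at (1,2), goal (2,0), distance |1-2|+|2-0| = 3
Tile 7: at (1,3), goal (1,2), distance |1-1|+|3-2| = 1
Tile 6: at (2,0), goal (1,1), distance |2-1|+|0-1| = 2
Tile 15: at (2,1), goal (3,2), distance |2-3|+|1-2| = 2
Tile 10: at (2,2), goal (2,1), distance |2-2|+|2-1| = 1
Tile 5: at (2,3), goal (1,0), distance |2-1|+|3-0| = 4
Tile 4: at (3,0), goal (0,3), distance |3-0|+|0-3| = 6
Tile 3: at (3,1), goal (0,2), distance |3-0|+|1-2| = 4
Tile 1: at (3,2), goal (0,0), distance |3-0|+|2-0| = 5
Tile 2: at (3,3), goal (0,1), distance |3-0|+|3-1| = 5
Sum: 4 + 3 + 2 + 2 + 2 + 3 + 1 + 2 + 2 + 1 + 4 + 6 + 4 + 5 + 5 = 46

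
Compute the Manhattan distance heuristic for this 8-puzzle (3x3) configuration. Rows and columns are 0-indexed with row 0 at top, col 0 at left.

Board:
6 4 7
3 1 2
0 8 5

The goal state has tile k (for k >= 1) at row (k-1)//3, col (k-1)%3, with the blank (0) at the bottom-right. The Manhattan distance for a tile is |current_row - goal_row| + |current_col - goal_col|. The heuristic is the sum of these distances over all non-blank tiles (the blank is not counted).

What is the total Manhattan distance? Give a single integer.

Tile 6: (0,0)->(1,2) = 3
Tile 4: (0,1)->(1,0) = 2
Tile 7: (0,2)->(2,0) = 4
Tile 3: (1,0)->(0,2) = 3
Tile 1: (1,1)->(0,0) = 2
Tile 2: (1,2)->(0,1) = 2
Tile 8: (2,1)->(2,1) = 0
Tile 5: (2,2)->(1,1) = 2
Sum: 3 + 2 + 4 + 3 + 2 + 2 + 0 + 2 = 18

Answer: 18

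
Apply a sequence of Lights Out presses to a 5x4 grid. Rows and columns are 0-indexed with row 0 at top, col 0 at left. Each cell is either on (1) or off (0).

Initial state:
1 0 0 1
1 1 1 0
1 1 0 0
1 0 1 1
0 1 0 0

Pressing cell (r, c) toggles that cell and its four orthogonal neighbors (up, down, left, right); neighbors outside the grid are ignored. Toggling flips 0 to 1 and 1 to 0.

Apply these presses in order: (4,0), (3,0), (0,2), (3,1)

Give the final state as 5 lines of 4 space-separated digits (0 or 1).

After press 1 at (4,0):
1 0 0 1
1 1 1 0
1 1 0 0
0 0 1 1
1 0 0 0

After press 2 at (3,0):
1 0 0 1
1 1 1 0
0 1 0 0
1 1 1 1
0 0 0 0

After press 3 at (0,2):
1 1 1 0
1 1 0 0
0 1 0 0
1 1 1 1
0 0 0 0

After press 4 at (3,1):
1 1 1 0
1 1 0 0
0 0 0 0
0 0 0 1
0 1 0 0

Answer: 1 1 1 0
1 1 0 0
0 0 0 0
0 0 0 1
0 1 0 0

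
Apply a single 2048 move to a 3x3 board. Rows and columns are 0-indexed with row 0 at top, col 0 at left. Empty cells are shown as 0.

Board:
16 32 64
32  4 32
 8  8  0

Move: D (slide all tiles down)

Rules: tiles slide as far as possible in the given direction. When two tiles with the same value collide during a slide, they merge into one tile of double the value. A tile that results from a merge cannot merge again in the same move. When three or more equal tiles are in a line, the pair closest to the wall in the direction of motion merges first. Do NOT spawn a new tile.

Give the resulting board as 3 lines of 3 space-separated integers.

Answer: 16 32  0
32  4 64
 8  8 32

Derivation:
Slide down:
col 0: [16, 32, 8] -> [16, 32, 8]
col 1: [32, 4, 8] -> [32, 4, 8]
col 2: [64, 32, 0] -> [0, 64, 32]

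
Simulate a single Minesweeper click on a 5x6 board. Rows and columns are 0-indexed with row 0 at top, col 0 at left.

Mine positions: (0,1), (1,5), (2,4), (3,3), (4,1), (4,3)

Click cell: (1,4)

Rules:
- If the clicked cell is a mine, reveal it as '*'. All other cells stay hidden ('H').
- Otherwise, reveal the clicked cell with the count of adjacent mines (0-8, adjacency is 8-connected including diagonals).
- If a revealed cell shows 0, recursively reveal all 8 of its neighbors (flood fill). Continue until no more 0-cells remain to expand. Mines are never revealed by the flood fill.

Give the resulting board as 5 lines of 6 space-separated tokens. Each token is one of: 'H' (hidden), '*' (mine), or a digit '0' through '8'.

H H H H H H
H H H H 2 H
H H H H H H
H H H H H H
H H H H H H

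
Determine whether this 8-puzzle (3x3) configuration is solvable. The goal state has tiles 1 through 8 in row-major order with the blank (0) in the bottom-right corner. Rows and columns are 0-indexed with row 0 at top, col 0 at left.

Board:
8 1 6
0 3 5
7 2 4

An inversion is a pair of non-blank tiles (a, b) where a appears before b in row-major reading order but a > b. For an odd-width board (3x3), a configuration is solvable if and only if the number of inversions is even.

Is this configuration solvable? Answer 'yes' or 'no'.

Inversions (pairs i<j in row-major order where tile[i] > tile[j] > 0): 16
16 is even, so the puzzle is solvable.

Answer: yes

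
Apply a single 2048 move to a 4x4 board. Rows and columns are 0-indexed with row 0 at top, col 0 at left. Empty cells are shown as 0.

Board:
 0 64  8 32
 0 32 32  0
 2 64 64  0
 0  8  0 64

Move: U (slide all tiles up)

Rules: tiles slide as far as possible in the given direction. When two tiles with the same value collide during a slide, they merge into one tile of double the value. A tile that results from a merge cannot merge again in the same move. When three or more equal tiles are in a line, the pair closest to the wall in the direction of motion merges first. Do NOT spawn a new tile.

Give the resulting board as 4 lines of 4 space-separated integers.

Slide up:
col 0: [0, 0, 2, 0] -> [2, 0, 0, 0]
col 1: [64, 32, 64, 8] -> [64, 32, 64, 8]
col 2: [8, 32, 64, 0] -> [8, 32, 64, 0]
col 3: [32, 0, 0, 64] -> [32, 64, 0, 0]

Answer:  2 64  8 32
 0 32 32 64
 0 64 64  0
 0  8  0  0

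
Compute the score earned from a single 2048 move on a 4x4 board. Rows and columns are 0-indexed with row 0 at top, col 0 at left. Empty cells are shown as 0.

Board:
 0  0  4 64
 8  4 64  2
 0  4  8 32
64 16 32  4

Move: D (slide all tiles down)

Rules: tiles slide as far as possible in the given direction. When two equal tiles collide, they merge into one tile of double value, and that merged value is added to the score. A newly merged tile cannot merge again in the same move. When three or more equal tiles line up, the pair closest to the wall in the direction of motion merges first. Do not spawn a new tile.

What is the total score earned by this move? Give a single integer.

Slide down:
col 0: [0, 8, 0, 64] -> [0, 0, 8, 64]  score +0 (running 0)
col 1: [0, 4, 4, 16] -> [0, 0, 8, 16]  score +8 (running 8)
col 2: [4, 64, 8, 32] -> [4, 64, 8, 32]  score +0 (running 8)
col 3: [64, 2, 32, 4] -> [64, 2, 32, 4]  score +0 (running 8)
Board after move:
 0  0  4 64
 0  0 64  2
 8  8  8 32
64 16 32  4

Answer: 8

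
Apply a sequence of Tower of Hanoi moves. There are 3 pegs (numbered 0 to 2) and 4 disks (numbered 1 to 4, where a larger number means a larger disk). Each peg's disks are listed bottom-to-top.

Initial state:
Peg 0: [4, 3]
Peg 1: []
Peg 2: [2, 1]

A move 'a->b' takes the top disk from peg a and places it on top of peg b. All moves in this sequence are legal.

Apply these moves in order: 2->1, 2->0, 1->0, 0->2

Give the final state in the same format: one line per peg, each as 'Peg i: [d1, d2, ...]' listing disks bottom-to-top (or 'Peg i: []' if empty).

Answer: Peg 0: [4, 3, 2]
Peg 1: []
Peg 2: [1]

Derivation:
After move 1 (2->1):
Peg 0: [4, 3]
Peg 1: [1]
Peg 2: [2]

After move 2 (2->0):
Peg 0: [4, 3, 2]
Peg 1: [1]
Peg 2: []

After move 3 (1->0):
Peg 0: [4, 3, 2, 1]
Peg 1: []
Peg 2: []

After move 4 (0->2):
Peg 0: [4, 3, 2]
Peg 1: []
Peg 2: [1]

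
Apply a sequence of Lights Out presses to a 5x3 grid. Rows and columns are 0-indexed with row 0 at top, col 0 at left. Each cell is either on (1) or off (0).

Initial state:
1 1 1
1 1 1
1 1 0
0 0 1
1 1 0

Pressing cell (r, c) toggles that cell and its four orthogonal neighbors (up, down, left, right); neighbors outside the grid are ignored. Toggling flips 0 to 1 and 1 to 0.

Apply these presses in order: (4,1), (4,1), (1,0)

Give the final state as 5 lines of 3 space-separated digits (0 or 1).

After press 1 at (4,1):
1 1 1
1 1 1
1 1 0
0 1 1
0 0 1

After press 2 at (4,1):
1 1 1
1 1 1
1 1 0
0 0 1
1 1 0

After press 3 at (1,0):
0 1 1
0 0 1
0 1 0
0 0 1
1 1 0

Answer: 0 1 1
0 0 1
0 1 0
0 0 1
1 1 0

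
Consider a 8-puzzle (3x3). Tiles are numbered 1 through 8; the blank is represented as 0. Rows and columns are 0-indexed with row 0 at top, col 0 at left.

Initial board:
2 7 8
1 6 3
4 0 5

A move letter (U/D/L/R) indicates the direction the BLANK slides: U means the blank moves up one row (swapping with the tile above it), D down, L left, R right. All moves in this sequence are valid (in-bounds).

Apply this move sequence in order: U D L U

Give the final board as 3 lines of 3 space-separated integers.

Answer: 2 7 8
0 6 3
1 4 5

Derivation:
After move 1 (U):
2 7 8
1 0 3
4 6 5

After move 2 (D):
2 7 8
1 6 3
4 0 5

After move 3 (L):
2 7 8
1 6 3
0 4 5

After move 4 (U):
2 7 8
0 6 3
1 4 5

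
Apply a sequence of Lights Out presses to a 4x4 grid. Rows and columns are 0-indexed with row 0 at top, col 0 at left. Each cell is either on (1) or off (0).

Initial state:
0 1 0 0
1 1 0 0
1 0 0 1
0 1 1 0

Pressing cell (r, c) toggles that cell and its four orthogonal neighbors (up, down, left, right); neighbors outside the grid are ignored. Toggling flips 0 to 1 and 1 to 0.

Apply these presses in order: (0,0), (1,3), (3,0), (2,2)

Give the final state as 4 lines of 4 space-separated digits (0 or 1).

After press 1 at (0,0):
1 0 0 0
0 1 0 0
1 0 0 1
0 1 1 0

After press 2 at (1,3):
1 0 0 1
0 1 1 1
1 0 0 0
0 1 1 0

After press 3 at (3,0):
1 0 0 1
0 1 1 1
0 0 0 0
1 0 1 0

After press 4 at (2,2):
1 0 0 1
0 1 0 1
0 1 1 1
1 0 0 0

Answer: 1 0 0 1
0 1 0 1
0 1 1 1
1 0 0 0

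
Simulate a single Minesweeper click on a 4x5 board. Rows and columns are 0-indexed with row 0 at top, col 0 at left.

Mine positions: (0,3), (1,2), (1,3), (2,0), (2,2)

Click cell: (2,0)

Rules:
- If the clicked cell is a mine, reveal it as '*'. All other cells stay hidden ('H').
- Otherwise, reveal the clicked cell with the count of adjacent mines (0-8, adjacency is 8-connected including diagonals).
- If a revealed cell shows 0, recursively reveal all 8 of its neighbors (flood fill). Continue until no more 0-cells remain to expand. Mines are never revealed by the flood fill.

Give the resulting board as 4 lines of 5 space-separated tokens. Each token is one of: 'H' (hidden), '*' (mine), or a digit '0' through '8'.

H H H H H
H H H H H
* H H H H
H H H H H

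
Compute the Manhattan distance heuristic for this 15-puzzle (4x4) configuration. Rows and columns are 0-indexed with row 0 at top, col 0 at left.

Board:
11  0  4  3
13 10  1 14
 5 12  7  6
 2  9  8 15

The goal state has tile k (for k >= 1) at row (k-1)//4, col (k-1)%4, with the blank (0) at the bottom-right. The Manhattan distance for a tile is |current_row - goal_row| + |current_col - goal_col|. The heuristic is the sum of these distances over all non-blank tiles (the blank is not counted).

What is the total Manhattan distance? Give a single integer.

Answer: 33

Derivation:
Tile 11: (0,0)->(2,2) = 4
Tile 4: (0,2)->(0,3) = 1
Tile 3: (0,3)->(0,2) = 1
Tile 13: (1,0)->(3,0) = 2
Tile 10: (1,1)->(2,1) = 1
Tile 1: (1,2)->(0,0) = 3
Tile 14: (1,3)->(3,1) = 4
Tile 5: (2,0)->(1,0) = 1
Tile 12: (2,1)->(2,3) = 2
Tile 7: (2,2)->(1,2) = 1
Tile 6: (2,3)->(1,1) = 3
Tile 2: (3,0)->(0,1) = 4
Tile 9: (3,1)->(2,0) = 2
Tile 8: (3,2)->(1,3) = 3
Tile 15: (3,3)->(3,2) = 1
Sum: 4 + 1 + 1 + 2 + 1 + 3 + 4 + 1 + 2 + 1 + 3 + 4 + 2 + 3 + 1 = 33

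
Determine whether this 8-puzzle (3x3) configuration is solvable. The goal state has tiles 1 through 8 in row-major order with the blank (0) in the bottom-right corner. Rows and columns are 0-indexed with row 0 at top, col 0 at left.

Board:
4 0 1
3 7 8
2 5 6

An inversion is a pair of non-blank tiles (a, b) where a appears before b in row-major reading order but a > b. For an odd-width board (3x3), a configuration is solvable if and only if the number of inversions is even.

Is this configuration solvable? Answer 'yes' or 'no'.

Answer: yes

Derivation:
Inversions (pairs i<j in row-major order where tile[i] > tile[j] > 0): 10
10 is even, so the puzzle is solvable.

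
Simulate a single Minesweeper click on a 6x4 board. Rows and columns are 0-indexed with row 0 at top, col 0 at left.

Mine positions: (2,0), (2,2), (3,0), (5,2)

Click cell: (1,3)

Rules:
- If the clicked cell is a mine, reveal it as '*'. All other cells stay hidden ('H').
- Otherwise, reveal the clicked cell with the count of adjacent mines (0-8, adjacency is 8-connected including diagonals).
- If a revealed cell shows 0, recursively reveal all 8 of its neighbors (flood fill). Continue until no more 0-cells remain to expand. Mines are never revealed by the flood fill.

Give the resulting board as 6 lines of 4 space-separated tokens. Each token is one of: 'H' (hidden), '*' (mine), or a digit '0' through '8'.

H H H H
H H H 1
H H H H
H H H H
H H H H
H H H H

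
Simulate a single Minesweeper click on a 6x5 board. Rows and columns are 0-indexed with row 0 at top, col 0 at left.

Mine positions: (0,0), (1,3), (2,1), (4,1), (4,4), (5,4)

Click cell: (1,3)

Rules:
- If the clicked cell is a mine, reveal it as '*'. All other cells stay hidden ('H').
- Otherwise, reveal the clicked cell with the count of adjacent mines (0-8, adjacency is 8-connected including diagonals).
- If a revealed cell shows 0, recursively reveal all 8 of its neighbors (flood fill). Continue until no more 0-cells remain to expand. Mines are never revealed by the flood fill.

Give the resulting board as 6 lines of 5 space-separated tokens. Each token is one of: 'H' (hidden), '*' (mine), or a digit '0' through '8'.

H H H H H
H H H * H
H H H H H
H H H H H
H H H H H
H H H H H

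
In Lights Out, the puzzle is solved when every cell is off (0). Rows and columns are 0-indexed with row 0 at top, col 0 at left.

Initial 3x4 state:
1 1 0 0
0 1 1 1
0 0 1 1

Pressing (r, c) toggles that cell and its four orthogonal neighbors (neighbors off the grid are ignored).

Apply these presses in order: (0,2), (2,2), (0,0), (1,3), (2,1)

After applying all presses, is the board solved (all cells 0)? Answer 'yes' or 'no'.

After press 1 at (0,2):
1 0 1 1
0 1 0 1
0 0 1 1

After press 2 at (2,2):
1 0 1 1
0 1 1 1
0 1 0 0

After press 3 at (0,0):
0 1 1 1
1 1 1 1
0 1 0 0

After press 4 at (1,3):
0 1 1 0
1 1 0 0
0 1 0 1

After press 5 at (2,1):
0 1 1 0
1 0 0 0
1 0 1 1

Lights still on: 6

Answer: no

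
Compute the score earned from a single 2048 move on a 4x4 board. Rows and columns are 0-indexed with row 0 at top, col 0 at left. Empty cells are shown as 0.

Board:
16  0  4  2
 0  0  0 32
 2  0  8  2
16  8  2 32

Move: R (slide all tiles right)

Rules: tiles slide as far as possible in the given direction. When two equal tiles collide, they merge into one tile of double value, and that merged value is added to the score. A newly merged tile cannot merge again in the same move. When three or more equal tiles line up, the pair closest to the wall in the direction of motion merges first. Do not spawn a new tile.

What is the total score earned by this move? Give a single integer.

Slide right:
row 0: [16, 0, 4, 2] -> [0, 16, 4, 2]  score +0 (running 0)
row 1: [0, 0, 0, 32] -> [0, 0, 0, 32]  score +0 (running 0)
row 2: [2, 0, 8, 2] -> [0, 2, 8, 2]  score +0 (running 0)
row 3: [16, 8, 2, 32] -> [16, 8, 2, 32]  score +0 (running 0)
Board after move:
 0 16  4  2
 0  0  0 32
 0  2  8  2
16  8  2 32

Answer: 0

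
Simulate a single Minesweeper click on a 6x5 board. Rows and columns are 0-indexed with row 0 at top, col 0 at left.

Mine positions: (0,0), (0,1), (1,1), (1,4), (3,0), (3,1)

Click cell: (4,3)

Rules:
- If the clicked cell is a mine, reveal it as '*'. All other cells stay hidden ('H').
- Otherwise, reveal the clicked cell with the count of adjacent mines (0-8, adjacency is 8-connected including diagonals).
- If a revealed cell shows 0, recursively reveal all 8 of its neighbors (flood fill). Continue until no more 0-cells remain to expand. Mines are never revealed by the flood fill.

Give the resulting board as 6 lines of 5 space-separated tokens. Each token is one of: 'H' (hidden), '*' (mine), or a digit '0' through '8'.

H H H H H
H H H H H
H H 2 1 1
H H 1 0 0
2 2 1 0 0
0 0 0 0 0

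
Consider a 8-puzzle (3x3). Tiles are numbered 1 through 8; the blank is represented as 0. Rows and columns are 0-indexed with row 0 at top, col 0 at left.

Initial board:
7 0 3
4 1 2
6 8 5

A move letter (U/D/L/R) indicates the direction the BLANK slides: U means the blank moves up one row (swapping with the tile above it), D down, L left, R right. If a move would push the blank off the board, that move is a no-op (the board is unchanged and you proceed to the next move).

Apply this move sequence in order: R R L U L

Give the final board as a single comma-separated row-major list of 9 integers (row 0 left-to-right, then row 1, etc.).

After move 1 (R):
7 3 0
4 1 2
6 8 5

After move 2 (R):
7 3 0
4 1 2
6 8 5

After move 3 (L):
7 0 3
4 1 2
6 8 5

After move 4 (U):
7 0 3
4 1 2
6 8 5

After move 5 (L):
0 7 3
4 1 2
6 8 5

Answer: 0, 7, 3, 4, 1, 2, 6, 8, 5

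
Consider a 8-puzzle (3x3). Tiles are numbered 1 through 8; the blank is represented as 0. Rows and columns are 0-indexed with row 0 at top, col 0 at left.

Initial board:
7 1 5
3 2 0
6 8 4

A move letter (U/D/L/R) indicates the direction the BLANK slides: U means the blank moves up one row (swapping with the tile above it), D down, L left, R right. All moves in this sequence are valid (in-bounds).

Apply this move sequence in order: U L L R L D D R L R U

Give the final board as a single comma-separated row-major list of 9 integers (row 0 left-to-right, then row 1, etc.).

Answer: 3, 7, 1, 6, 0, 5, 8, 2, 4

Derivation:
After move 1 (U):
7 1 0
3 2 5
6 8 4

After move 2 (L):
7 0 1
3 2 5
6 8 4

After move 3 (L):
0 7 1
3 2 5
6 8 4

After move 4 (R):
7 0 1
3 2 5
6 8 4

After move 5 (L):
0 7 1
3 2 5
6 8 4

After move 6 (D):
3 7 1
0 2 5
6 8 4

After move 7 (D):
3 7 1
6 2 5
0 8 4

After move 8 (R):
3 7 1
6 2 5
8 0 4

After move 9 (L):
3 7 1
6 2 5
0 8 4

After move 10 (R):
3 7 1
6 2 5
8 0 4

After move 11 (U):
3 7 1
6 0 5
8 2 4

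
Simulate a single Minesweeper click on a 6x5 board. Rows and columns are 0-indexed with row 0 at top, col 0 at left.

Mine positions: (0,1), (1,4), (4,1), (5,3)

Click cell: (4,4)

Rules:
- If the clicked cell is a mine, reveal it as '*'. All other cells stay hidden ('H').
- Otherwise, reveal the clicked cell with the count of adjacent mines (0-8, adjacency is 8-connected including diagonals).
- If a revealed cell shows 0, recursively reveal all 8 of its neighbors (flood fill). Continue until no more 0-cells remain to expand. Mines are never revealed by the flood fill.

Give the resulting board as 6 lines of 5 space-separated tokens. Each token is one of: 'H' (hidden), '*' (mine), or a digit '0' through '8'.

H H H H H
H H H H H
H H H H H
H H H H H
H H H H 1
H H H H H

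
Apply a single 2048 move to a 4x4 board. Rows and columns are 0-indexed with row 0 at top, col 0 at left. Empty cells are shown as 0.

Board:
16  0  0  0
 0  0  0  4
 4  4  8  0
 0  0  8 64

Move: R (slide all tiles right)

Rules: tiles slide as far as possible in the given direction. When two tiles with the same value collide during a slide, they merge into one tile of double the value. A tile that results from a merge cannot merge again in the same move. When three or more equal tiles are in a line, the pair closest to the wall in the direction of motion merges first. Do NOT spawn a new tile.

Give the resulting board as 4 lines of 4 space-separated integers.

Slide right:
row 0: [16, 0, 0, 0] -> [0, 0, 0, 16]
row 1: [0, 0, 0, 4] -> [0, 0, 0, 4]
row 2: [4, 4, 8, 0] -> [0, 0, 8, 8]
row 3: [0, 0, 8, 64] -> [0, 0, 8, 64]

Answer:  0  0  0 16
 0  0  0  4
 0  0  8  8
 0  0  8 64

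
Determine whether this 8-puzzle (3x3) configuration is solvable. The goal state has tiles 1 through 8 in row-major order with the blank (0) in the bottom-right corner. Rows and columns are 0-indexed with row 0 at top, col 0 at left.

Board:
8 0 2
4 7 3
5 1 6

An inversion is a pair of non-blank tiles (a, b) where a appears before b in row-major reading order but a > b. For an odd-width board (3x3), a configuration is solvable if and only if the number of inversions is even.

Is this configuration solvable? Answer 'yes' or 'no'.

Answer: yes

Derivation:
Inversions (pairs i<j in row-major order where tile[i] > tile[j] > 0): 16
16 is even, so the puzzle is solvable.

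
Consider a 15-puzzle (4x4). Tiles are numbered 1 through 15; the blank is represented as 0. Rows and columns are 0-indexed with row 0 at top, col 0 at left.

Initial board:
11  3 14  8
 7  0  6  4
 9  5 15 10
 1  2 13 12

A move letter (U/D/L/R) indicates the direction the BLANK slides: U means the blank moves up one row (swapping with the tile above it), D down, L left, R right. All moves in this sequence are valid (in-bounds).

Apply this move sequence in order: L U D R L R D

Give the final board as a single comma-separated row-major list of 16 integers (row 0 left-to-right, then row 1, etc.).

After move 1 (L):
11  3 14  8
 0  7  6  4
 9  5 15 10
 1  2 13 12

After move 2 (U):
 0  3 14  8
11  7  6  4
 9  5 15 10
 1  2 13 12

After move 3 (D):
11  3 14  8
 0  7  6  4
 9  5 15 10
 1  2 13 12

After move 4 (R):
11  3 14  8
 7  0  6  4
 9  5 15 10
 1  2 13 12

After move 5 (L):
11  3 14  8
 0  7  6  4
 9  5 15 10
 1  2 13 12

After move 6 (R):
11  3 14  8
 7  0  6  4
 9  5 15 10
 1  2 13 12

After move 7 (D):
11  3 14  8
 7  5  6  4
 9  0 15 10
 1  2 13 12

Answer: 11, 3, 14, 8, 7, 5, 6, 4, 9, 0, 15, 10, 1, 2, 13, 12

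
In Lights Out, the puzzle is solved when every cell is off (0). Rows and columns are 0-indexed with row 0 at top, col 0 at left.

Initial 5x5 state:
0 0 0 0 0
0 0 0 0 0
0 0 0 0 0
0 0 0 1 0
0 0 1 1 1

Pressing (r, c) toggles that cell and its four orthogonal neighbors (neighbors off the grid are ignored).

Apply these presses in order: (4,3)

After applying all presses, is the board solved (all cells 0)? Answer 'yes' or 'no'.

After press 1 at (4,3):
0 0 0 0 0
0 0 0 0 0
0 0 0 0 0
0 0 0 0 0
0 0 0 0 0

Lights still on: 0

Answer: yes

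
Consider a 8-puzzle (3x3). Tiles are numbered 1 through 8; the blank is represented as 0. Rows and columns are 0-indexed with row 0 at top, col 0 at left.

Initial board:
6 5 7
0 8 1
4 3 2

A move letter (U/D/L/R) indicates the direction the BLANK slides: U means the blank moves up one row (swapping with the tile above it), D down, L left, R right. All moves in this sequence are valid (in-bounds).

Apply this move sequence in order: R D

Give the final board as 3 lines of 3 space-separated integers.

After move 1 (R):
6 5 7
8 0 1
4 3 2

After move 2 (D):
6 5 7
8 3 1
4 0 2

Answer: 6 5 7
8 3 1
4 0 2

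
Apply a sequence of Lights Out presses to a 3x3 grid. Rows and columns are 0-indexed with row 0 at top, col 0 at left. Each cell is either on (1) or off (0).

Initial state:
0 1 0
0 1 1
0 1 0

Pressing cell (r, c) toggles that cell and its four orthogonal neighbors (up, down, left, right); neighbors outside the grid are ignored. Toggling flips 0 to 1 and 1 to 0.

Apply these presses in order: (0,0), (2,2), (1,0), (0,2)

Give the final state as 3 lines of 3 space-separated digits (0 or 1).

After press 1 at (0,0):
1 0 0
1 1 1
0 1 0

After press 2 at (2,2):
1 0 0
1 1 0
0 0 1

After press 3 at (1,0):
0 0 0
0 0 0
1 0 1

After press 4 at (0,2):
0 1 1
0 0 1
1 0 1

Answer: 0 1 1
0 0 1
1 0 1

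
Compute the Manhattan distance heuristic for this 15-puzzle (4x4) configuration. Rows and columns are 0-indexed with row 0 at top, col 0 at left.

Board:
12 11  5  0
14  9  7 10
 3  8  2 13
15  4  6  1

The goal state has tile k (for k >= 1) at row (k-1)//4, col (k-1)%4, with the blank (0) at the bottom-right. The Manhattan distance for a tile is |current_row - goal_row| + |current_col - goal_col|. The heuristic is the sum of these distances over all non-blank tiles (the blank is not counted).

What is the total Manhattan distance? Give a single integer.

Tile 12: at (0,0), goal (2,3), distance |0-2|+|0-3| = 5
Tile 11: at (0,1), goal (2,2), distance |0-2|+|1-2| = 3
Tile 5: at (0,2), goal (1,0), distance |0-1|+|2-0| = 3
Tile 14: at (1,0), goal (3,1), distance |1-3|+|0-1| = 3
Tile 9: at (1,1), goal (2,0), distance |1-2|+|1-0| = 2
Tile 7: at (1,2), goal (1,2), distance |1-1|+|2-2| = 0
Tile 10: at (1,3), goal (2,1), distance |1-2|+|3-1| = 3
Tile 3: at (2,0), goal (0,2), distance |2-0|+|0-2| = 4
Tile 8: at (2,1), goal (1,3), distance |2-1|+|1-3| = 3
Tile 2: at (2,2), goal (0,1), distance |2-0|+|2-1| = 3
Tile 13: at (2,3), goal (3,0), distance |2-3|+|3-0| = 4
Tile 15: at (3,0), goal (3,2), distance |3-3|+|0-2| = 2
Tile 4: at (3,1), goal (0,3), distance |3-0|+|1-3| = 5
Tile 6: at (3,2), goal (1,1), distance |3-1|+|2-1| = 3
Tile 1: at (3,3), goal (0,0), distance |3-0|+|3-0| = 6
Sum: 5 + 3 + 3 + 3 + 2 + 0 + 3 + 4 + 3 + 3 + 4 + 2 + 5 + 3 + 6 = 49

Answer: 49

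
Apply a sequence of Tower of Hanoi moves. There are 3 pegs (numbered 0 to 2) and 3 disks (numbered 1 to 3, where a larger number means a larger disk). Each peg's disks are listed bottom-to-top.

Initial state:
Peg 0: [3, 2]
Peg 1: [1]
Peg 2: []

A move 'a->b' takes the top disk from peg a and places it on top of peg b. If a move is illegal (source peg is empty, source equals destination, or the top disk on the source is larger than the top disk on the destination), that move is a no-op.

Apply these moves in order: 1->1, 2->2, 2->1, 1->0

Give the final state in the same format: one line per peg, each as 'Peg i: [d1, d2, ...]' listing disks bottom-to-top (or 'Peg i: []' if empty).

Answer: Peg 0: [3, 2, 1]
Peg 1: []
Peg 2: []

Derivation:
After move 1 (1->1):
Peg 0: [3, 2]
Peg 1: [1]
Peg 2: []

After move 2 (2->2):
Peg 0: [3, 2]
Peg 1: [1]
Peg 2: []

After move 3 (2->1):
Peg 0: [3, 2]
Peg 1: [1]
Peg 2: []

After move 4 (1->0):
Peg 0: [3, 2, 1]
Peg 1: []
Peg 2: []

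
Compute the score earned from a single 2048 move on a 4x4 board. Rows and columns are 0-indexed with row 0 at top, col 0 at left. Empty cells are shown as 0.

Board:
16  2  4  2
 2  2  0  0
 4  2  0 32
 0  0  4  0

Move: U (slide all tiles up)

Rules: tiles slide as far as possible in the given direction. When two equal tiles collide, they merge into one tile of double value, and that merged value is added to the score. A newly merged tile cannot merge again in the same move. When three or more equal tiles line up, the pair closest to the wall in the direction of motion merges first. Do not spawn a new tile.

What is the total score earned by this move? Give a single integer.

Answer: 12

Derivation:
Slide up:
col 0: [16, 2, 4, 0] -> [16, 2, 4, 0]  score +0 (running 0)
col 1: [2, 2, 2, 0] -> [4, 2, 0, 0]  score +4 (running 4)
col 2: [4, 0, 0, 4] -> [8, 0, 0, 0]  score +8 (running 12)
col 3: [2, 0, 32, 0] -> [2, 32, 0, 0]  score +0 (running 12)
Board after move:
16  4  8  2
 2  2  0 32
 4  0  0  0
 0  0  0  0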